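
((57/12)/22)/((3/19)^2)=6859/792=8.66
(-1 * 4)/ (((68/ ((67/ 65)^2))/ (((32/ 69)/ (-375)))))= 143648/ 1858471875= 0.00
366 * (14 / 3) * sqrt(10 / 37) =1708 * sqrt(370) / 37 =887.95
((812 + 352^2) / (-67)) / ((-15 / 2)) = 83144 / 335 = 248.19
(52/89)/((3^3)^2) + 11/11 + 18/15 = 713951/324405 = 2.20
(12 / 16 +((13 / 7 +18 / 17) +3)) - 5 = 793 / 476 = 1.67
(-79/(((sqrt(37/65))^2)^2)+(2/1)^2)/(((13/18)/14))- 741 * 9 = -201419541/17797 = -11317.61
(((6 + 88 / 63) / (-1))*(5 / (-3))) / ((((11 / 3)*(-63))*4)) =-1165 / 87318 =-0.01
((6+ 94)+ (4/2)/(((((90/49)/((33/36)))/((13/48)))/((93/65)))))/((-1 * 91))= -333593/302400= -1.10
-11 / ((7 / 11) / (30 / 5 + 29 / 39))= -31823 / 273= -116.57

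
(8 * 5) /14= 20 /7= 2.86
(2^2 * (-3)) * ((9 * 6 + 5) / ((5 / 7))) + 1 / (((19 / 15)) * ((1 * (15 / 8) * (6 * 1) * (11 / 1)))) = -3107392 / 3135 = -991.19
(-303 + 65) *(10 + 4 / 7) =-2516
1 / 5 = 0.20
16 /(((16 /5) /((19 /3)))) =31.67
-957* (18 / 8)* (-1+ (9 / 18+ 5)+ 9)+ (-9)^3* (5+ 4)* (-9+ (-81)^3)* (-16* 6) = -2677896002151 / 8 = -334737000268.88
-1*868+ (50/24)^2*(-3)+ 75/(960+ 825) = -5032151/5712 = -880.98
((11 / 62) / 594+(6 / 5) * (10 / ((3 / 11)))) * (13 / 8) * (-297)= -21065759 / 992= -21235.64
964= 964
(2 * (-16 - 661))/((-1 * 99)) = 1354/99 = 13.68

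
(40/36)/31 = 10/279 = 0.04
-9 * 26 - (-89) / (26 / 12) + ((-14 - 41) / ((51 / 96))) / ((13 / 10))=-60236 / 221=-272.56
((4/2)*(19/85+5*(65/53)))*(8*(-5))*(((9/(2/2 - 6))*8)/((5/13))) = 19036.31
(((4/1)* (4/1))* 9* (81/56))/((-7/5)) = -7290/49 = -148.78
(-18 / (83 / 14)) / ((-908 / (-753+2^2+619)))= -8190 / 18841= -0.43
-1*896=-896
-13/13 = -1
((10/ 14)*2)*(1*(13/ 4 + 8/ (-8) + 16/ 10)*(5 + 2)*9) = 693/ 2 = 346.50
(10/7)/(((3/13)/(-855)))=-37050/7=-5292.86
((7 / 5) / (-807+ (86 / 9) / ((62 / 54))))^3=-29791 / 5531146894125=-0.00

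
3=3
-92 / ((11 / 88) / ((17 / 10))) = -6256 / 5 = -1251.20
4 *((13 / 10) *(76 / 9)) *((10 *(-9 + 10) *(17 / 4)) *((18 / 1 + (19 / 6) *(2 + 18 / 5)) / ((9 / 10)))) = 18005312 / 243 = 74095.93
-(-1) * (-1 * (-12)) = 12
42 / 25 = 1.68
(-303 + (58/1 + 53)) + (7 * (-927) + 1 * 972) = -5709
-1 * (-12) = 12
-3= -3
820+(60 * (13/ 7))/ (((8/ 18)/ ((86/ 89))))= 661790/ 623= 1062.26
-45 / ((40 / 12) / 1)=-27 / 2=-13.50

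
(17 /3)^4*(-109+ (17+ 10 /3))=-91426.28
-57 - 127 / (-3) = -44 / 3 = -14.67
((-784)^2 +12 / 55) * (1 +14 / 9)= 777540116 / 495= 1570788.11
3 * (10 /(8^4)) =0.01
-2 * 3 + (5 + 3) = 2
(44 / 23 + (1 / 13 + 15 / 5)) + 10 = 4482 / 299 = 14.99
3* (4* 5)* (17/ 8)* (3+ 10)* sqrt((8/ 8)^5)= 1657.50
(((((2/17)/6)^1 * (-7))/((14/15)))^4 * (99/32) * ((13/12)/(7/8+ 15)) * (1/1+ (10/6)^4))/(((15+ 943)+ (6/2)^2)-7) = 6309875/7038406877184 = 0.00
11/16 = 0.69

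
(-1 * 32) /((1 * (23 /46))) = -64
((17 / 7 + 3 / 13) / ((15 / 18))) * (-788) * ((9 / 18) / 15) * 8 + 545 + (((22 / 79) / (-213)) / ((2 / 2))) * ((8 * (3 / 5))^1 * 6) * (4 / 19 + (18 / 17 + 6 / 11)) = -517873656591 / 4121633425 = -125.65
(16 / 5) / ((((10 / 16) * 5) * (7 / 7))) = 128 / 125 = 1.02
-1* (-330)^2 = -108900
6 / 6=1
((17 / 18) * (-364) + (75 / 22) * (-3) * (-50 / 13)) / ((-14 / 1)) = 391817 / 18018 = 21.75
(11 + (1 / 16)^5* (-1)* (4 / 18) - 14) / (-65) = 14155777 / 306708480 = 0.05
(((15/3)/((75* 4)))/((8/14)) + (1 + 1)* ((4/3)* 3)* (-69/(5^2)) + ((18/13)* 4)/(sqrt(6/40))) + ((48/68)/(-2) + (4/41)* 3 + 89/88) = -194125937/9200400 + 48* sqrt(15)/13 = -6.80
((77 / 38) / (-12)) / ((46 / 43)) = -3311 / 20976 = -0.16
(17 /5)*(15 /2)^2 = 765 /4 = 191.25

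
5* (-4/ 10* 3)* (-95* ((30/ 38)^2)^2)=1518750/ 6859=221.42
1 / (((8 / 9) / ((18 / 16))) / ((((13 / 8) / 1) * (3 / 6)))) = 1053 / 1024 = 1.03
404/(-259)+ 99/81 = -787/2331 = -0.34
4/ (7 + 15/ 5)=2/ 5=0.40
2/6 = 1/3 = 0.33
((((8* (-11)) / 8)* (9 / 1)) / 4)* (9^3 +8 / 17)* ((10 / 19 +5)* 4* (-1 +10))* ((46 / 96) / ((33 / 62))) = -8355607785 / 2584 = -3233594.34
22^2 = 484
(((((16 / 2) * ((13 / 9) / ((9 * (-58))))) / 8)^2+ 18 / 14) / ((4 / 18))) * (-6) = -198642019 / 5722164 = -34.71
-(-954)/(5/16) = 15264/5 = 3052.80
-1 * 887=-887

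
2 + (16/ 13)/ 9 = 2.14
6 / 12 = 1 / 2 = 0.50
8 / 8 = 1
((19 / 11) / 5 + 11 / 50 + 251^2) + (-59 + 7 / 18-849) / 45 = 1402910603 / 22275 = 62981.40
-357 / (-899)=357 / 899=0.40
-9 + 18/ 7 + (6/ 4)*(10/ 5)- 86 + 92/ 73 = -45054/ 511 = -88.17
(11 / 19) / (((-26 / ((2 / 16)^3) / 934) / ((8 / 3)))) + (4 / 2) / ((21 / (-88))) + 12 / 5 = -6.09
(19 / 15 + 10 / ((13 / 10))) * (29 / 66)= 50663 / 12870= 3.94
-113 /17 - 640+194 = -7695 /17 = -452.65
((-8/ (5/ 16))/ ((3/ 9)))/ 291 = -0.26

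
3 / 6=1 / 2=0.50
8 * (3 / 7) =24 / 7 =3.43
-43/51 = -0.84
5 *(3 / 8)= 15 / 8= 1.88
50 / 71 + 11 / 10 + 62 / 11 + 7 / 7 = 65921 / 7810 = 8.44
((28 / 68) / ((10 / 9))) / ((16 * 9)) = 7 / 2720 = 0.00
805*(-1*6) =-4830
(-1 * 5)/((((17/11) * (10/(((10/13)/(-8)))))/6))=165/884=0.19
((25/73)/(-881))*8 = -200/64313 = -0.00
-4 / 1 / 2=-2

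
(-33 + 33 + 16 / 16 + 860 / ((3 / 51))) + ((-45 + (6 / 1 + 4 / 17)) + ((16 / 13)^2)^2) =7081328890 / 485537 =14584.53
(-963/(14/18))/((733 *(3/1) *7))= -2889/35917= -0.08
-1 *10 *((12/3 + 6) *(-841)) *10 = 841000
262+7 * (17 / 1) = 381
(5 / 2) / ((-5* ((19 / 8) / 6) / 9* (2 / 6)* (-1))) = 648 / 19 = 34.11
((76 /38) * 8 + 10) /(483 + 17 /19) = 247 /4597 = 0.05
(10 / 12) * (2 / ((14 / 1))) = 0.12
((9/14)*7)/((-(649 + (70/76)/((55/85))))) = -1881/271877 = -0.01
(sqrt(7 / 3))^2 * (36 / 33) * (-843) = -23604 / 11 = -2145.82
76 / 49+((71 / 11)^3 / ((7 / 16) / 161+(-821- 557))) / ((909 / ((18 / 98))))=5180815906620 / 3340347806257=1.55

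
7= 7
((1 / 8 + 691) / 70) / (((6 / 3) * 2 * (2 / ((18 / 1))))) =49761 / 2240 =22.21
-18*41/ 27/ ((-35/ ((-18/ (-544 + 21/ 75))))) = 0.03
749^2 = 561001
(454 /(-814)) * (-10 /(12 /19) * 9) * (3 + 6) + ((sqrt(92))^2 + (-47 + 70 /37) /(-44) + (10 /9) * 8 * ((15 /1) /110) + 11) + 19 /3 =122377 /148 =826.87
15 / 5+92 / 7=113 / 7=16.14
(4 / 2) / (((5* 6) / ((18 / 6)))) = 1 / 5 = 0.20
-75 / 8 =-9.38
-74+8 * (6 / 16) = -71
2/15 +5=77/15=5.13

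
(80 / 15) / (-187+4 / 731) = -11696 / 410079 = -0.03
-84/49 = -12/7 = -1.71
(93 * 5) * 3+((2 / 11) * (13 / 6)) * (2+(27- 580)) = 38872 / 33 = 1177.94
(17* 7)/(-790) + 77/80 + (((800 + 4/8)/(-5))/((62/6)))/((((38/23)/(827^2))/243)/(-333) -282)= 7619922286354496359/8790776846990377760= 0.87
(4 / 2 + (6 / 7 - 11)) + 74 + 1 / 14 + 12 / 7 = 947 / 14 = 67.64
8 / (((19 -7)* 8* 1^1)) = 1 / 12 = 0.08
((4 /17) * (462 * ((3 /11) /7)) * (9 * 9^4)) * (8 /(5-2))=11337408 /17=666906.35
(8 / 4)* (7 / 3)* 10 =140 / 3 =46.67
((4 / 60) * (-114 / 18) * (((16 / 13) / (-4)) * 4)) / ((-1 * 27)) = -304 / 15795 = -0.02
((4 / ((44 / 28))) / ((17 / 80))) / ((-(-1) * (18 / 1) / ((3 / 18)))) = 560 / 5049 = 0.11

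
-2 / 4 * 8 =-4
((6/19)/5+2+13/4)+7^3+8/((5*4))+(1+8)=135931/380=357.71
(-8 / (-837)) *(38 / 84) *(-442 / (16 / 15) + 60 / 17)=-353875 / 199206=-1.78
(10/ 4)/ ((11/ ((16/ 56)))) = 0.06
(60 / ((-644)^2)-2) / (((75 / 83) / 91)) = -223733887 / 1110900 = -201.40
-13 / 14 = -0.93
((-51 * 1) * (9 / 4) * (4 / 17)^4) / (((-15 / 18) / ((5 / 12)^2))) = 360 / 4913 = 0.07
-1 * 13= -13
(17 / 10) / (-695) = -17 / 6950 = -0.00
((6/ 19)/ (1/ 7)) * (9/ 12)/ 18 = 7/ 76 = 0.09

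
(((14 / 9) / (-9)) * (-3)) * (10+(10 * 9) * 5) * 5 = 32200 / 27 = 1192.59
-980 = -980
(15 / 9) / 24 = 5 / 72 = 0.07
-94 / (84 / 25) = -1175 / 42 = -27.98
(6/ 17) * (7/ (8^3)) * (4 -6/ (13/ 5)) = 231/ 28288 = 0.01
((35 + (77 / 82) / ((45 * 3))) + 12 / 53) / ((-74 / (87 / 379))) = -599481359 / 5484956220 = -0.11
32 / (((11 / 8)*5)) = 256 / 55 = 4.65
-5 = -5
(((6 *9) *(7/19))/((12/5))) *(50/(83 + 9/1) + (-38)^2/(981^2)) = 844390715/186911892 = 4.52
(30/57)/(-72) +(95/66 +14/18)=16627/7524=2.21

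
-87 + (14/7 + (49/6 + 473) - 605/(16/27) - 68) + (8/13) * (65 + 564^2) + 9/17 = 2069611711/10608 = 195099.14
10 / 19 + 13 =257 / 19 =13.53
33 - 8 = 25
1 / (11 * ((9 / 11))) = 1 / 9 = 0.11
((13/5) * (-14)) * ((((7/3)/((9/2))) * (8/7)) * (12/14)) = -832/45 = -18.49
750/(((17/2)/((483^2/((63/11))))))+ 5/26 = 1588587085/442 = 3594088.43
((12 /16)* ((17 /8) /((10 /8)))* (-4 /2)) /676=-51 /13520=-0.00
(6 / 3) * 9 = 18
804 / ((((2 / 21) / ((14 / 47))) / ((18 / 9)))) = 236376 / 47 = 5029.28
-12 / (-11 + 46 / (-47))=564 / 563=1.00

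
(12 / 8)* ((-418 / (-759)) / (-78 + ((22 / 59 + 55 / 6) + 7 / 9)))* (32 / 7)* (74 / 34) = -23890752 / 196732823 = -0.12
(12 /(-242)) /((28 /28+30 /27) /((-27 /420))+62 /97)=23571 /15306379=0.00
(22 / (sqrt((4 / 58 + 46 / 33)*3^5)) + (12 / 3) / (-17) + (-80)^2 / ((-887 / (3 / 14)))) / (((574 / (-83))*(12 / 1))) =3901747 / 181762266- 913*sqrt(4466) / 4339440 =0.01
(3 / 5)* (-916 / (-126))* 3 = 458 / 35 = 13.09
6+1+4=11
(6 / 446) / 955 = 3 / 212965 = 0.00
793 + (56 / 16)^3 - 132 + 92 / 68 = 95911 / 136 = 705.23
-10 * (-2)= 20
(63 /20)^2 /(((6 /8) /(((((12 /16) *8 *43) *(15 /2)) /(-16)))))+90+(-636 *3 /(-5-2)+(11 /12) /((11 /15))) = -2769047 /2240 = -1236.18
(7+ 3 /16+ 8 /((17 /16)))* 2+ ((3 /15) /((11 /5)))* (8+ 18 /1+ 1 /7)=333119 /10472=31.81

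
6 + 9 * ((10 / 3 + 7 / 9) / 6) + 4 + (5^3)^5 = 183105468847 / 6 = 30517578141.17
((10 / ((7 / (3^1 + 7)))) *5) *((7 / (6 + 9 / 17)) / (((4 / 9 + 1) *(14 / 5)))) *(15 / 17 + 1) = 120000 / 3367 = 35.64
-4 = -4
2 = 2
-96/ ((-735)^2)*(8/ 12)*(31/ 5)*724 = -1436416/ 2701125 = -0.53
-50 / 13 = -3.85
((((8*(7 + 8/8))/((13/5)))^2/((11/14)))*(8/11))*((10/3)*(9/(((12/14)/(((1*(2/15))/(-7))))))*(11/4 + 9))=-269516800/61347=-4393.32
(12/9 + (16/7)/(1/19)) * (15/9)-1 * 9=4133/63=65.60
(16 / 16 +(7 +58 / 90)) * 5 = 43.22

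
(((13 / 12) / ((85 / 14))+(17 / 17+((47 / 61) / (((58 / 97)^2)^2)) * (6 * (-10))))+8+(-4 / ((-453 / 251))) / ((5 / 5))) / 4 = -2327499158631923 / 26580242387280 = -87.57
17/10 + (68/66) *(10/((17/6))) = 587/110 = 5.34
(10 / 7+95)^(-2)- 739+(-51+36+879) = 56953174 / 455625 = 125.00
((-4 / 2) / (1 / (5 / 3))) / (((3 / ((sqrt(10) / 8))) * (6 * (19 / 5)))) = -25 * sqrt(10) / 4104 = -0.02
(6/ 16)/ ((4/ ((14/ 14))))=3/ 32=0.09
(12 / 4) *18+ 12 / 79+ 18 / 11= 48480 / 869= 55.79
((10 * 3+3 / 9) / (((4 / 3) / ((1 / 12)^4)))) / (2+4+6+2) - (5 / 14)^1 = -414629 / 1161216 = -0.36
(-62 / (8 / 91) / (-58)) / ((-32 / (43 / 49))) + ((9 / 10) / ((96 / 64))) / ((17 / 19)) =1489211 / 4417280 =0.34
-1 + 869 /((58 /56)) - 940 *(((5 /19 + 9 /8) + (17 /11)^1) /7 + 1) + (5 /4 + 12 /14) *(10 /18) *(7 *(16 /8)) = -183100924 /381843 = -479.52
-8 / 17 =-0.47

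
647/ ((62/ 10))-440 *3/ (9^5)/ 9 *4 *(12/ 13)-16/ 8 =2435493961/ 23796747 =102.35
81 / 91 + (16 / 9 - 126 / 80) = 35803 / 32760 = 1.09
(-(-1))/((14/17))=17/14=1.21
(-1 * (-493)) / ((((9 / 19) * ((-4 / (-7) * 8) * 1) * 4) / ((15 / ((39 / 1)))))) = 327845 / 14976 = 21.89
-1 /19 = -0.05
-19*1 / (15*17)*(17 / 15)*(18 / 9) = -38 / 225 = -0.17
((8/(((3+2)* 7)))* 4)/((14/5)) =16/49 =0.33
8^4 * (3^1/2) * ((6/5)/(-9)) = -4096/5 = -819.20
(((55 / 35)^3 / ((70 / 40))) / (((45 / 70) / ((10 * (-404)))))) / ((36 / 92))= -989412160 / 27783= -35612.14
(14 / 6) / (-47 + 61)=1 / 6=0.17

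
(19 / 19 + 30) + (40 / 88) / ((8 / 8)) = 346 / 11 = 31.45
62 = 62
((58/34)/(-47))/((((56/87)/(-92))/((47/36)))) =19343/2856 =6.77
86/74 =43/37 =1.16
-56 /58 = -28 /29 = -0.97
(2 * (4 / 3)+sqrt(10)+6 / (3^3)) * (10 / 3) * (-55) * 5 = -2750 * sqrt(10) / 3-71500 / 27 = -5546.90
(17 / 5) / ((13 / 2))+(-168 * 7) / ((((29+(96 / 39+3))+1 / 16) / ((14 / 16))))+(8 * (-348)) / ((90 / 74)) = -3246372386 / 1400295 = -2318.35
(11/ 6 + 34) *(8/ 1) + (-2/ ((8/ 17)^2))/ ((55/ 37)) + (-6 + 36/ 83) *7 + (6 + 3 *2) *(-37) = -88687837/ 438240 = -202.37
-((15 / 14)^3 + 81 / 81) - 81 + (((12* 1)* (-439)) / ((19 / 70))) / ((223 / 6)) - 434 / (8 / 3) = -8931108293 / 11626328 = -768.18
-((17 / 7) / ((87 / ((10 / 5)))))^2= -1156 / 370881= -0.00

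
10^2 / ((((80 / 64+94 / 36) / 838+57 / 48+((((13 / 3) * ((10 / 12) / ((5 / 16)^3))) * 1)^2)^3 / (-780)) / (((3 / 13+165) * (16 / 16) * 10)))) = -28025582653828125000000000 / 596916854554105751801584370051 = -0.00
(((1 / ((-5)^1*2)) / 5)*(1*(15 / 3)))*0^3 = 0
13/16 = 0.81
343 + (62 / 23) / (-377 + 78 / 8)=342.99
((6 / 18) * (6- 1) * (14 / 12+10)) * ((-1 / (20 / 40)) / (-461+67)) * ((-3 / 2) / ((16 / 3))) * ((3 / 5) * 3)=-603 / 12608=-0.05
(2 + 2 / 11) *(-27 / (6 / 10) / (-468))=30 / 143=0.21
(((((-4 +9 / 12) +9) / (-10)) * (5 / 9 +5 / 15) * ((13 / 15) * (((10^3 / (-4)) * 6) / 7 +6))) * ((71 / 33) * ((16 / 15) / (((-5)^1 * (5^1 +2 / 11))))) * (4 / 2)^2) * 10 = -5434624 / 16625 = -326.89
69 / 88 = 0.78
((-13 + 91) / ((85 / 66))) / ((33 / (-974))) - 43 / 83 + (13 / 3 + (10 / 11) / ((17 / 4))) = -415236566 / 232815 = -1783.55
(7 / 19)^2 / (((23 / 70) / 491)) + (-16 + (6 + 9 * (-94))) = -5423238 / 8303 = -653.17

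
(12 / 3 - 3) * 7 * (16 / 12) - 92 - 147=-689 / 3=-229.67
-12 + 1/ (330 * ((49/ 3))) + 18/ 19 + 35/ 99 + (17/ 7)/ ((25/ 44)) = -29607563/ 4608450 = -6.42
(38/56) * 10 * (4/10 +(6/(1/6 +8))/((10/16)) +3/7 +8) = 46569/686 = 67.88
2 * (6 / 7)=12 / 7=1.71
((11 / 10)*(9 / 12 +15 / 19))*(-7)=-9009 / 760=-11.85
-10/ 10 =-1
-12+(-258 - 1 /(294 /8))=-270.03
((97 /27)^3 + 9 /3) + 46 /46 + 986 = 20398843 /19683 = 1036.37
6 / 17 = 0.35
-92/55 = -1.67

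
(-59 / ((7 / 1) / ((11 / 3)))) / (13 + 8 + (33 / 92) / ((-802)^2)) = -38404424432 / 26096073381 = -1.47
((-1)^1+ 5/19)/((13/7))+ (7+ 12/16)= 7265/988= 7.35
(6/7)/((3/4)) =8/7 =1.14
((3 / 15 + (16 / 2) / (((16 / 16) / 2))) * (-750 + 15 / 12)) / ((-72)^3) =599 / 18432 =0.03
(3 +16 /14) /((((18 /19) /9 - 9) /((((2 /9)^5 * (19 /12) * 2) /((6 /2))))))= -167504 /628694703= -0.00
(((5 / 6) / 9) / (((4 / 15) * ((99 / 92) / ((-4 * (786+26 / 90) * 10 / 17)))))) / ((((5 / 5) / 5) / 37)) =-15055466500 / 136323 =-110439.67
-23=-23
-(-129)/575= 129/575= 0.22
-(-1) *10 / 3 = 10 / 3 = 3.33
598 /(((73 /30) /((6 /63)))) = 23.41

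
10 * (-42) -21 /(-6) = -833 /2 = -416.50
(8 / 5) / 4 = 2 / 5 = 0.40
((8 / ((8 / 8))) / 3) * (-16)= -128 / 3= -42.67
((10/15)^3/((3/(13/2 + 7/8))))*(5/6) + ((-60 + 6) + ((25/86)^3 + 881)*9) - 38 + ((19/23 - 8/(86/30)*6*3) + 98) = 28035574137617/3554916984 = 7886.42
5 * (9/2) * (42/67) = 945/67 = 14.10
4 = 4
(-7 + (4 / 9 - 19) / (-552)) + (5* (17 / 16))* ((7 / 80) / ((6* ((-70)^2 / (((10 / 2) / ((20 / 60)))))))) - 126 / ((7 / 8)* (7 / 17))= -15877016003 / 44513280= -356.68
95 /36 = 2.64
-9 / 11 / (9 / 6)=-6 / 11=-0.55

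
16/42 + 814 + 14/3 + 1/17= 292421/357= 819.11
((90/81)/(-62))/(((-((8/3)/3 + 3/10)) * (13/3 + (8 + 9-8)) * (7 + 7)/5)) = 75/185752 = 0.00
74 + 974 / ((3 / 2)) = 2170 / 3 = 723.33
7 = 7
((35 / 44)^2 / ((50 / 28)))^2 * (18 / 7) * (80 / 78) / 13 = 252105 / 9897316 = 0.03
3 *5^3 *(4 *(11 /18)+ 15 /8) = 38875 /24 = 1619.79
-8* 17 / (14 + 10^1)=-17 / 3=-5.67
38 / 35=1.09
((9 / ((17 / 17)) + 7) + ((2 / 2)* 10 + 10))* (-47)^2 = 79524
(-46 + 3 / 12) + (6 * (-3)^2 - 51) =-171 / 4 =-42.75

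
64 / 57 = 1.12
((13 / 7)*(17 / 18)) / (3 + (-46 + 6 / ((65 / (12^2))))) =-14365 / 243306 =-0.06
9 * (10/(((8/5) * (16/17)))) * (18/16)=34425/512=67.24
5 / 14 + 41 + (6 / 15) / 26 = 37649 / 910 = 41.37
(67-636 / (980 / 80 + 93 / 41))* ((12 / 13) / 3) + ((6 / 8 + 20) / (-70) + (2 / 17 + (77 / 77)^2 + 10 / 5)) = 1467113757 / 147336280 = 9.96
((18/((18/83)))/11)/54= 83/594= 0.14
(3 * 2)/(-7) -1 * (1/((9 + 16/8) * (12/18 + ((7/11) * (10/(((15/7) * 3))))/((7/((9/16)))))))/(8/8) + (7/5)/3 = -10597/20685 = -0.51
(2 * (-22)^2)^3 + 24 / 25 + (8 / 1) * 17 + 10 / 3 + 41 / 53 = 3605481507941 / 3975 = 907039373.07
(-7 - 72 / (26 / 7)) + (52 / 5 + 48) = 2081 / 65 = 32.02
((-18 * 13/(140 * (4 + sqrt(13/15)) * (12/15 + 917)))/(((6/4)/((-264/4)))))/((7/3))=35640/3926419 - 594 * sqrt(195)/3926419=0.01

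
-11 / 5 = -2.20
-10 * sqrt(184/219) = -20 * sqrt(10074)/219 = -9.17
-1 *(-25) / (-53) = -25 / 53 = -0.47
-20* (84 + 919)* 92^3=-15620481280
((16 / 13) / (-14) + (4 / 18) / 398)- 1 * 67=-10933964 / 162981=-67.09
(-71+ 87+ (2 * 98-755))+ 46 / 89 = -48281 / 89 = -542.48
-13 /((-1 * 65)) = 1 /5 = 0.20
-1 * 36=-36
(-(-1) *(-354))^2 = 125316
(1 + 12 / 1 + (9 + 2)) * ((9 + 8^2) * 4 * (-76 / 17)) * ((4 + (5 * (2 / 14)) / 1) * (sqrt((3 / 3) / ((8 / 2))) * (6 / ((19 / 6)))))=-16651008 / 119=-139924.44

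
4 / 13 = 0.31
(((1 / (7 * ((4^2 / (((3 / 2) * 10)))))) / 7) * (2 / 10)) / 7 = 3 / 5488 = 0.00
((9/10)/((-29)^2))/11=9/92510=0.00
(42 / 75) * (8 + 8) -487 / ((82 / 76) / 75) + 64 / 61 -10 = -2116623176 / 62525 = -33852.43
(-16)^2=256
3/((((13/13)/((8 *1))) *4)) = 6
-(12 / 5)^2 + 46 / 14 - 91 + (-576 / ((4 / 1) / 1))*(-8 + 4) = 84442 / 175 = 482.53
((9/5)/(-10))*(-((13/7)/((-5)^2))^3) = 19773/267968750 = 0.00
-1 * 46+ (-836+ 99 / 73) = -64287 / 73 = -880.64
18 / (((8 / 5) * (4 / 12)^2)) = 405 / 4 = 101.25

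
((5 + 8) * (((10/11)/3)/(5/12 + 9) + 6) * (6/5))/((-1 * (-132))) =48737/68365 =0.71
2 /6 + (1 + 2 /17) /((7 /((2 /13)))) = 1661 /4641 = 0.36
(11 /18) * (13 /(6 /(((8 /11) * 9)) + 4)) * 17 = 4862 /177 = 27.47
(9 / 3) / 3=1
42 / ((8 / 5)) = 105 / 4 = 26.25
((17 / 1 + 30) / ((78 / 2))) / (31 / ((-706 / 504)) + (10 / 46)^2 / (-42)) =-0.05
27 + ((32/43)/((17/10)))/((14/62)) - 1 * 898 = -4446987/5117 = -869.06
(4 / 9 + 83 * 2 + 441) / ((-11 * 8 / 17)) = -8449 / 72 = -117.35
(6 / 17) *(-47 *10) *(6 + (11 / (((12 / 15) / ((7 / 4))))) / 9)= -293515 / 204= -1438.80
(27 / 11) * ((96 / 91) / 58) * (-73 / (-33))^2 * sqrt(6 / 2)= 767376 * sqrt(3) / 3512509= 0.38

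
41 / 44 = 0.93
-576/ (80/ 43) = -1548/ 5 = -309.60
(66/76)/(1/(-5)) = -165/38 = -4.34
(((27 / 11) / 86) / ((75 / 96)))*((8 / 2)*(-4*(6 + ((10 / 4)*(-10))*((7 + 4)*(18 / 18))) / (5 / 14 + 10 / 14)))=8676864 / 59125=146.75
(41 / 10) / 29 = 41 / 290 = 0.14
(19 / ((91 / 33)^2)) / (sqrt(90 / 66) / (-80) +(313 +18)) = 331056 * sqrt(165) / 12774426920437 +96429991680 / 12774426920437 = 0.01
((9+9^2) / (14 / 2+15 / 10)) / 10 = 18 / 17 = 1.06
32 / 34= 16 / 17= 0.94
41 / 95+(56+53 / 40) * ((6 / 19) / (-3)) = -2129 / 380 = -5.60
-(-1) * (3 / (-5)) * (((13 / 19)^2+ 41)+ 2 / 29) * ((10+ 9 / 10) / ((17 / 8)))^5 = -88496.35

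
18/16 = 9/8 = 1.12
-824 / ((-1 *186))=412 / 93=4.43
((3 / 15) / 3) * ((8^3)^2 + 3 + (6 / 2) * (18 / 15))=1310753 / 75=17476.71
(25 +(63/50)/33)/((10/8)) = 27542/1375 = 20.03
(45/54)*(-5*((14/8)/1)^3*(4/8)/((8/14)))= -60025/3072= -19.54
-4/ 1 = -4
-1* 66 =-66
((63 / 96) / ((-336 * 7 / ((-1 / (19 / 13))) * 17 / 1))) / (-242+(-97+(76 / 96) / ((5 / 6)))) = -65 / 1956687488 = -0.00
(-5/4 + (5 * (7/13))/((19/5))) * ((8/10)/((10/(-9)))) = 963/2470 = 0.39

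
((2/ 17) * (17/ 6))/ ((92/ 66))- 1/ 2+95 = 2179/ 23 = 94.74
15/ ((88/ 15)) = 225/ 88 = 2.56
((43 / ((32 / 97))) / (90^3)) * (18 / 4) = 4171 / 5184000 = 0.00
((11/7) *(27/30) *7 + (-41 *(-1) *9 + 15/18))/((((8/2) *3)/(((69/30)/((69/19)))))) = 13528/675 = 20.04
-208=-208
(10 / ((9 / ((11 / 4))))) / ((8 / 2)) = 55 / 72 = 0.76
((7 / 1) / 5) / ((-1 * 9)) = -7 / 45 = -0.16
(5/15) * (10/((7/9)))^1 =30/7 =4.29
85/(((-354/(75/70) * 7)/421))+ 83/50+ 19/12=-2651608/216825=-12.23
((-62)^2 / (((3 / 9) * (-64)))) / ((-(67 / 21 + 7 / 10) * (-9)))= -33635 / 6536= -5.15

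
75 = 75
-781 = -781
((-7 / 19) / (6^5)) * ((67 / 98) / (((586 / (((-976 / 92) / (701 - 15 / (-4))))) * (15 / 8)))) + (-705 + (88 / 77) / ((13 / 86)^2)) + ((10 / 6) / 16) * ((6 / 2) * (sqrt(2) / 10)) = -145632928168048526 / 222345513401895 + sqrt(2) / 32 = -654.94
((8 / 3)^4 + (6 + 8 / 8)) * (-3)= -4663 / 27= -172.70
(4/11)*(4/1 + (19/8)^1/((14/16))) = 188/77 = 2.44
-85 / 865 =-17 / 173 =-0.10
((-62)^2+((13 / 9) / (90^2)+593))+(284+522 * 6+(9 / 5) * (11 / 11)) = 572614933 / 72900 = 7854.80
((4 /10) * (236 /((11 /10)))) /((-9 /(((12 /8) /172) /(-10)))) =59 /7095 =0.01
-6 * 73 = -438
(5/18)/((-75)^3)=-1/1518750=-0.00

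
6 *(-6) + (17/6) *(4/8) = -415/12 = -34.58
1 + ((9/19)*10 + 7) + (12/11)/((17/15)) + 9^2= 336467/3553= 94.70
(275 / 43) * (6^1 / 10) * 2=330 / 43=7.67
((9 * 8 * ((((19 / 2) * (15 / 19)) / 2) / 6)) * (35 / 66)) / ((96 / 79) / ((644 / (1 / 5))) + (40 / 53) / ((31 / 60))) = 18285152375 / 1119561168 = 16.33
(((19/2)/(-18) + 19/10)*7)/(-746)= -1729/134280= -0.01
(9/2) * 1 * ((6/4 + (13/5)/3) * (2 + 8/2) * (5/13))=24.58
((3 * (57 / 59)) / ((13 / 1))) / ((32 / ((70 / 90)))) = 133 / 24544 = 0.01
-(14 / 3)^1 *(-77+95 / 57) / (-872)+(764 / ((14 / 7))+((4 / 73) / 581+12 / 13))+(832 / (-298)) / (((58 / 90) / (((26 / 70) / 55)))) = 98335254227225627 / 257091846601590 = 382.49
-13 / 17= -0.76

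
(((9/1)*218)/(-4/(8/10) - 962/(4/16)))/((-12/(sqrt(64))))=1308/3853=0.34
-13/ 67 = -0.19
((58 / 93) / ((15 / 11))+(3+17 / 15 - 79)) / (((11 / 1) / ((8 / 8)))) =-103801 / 15345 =-6.76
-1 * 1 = -1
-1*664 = -664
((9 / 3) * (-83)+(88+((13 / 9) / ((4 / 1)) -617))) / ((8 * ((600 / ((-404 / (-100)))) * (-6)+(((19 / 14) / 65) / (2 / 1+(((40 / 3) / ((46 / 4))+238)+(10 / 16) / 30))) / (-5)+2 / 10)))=155704578199625 / 1427042989783584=0.11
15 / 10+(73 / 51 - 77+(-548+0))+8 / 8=-63349 / 102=-621.07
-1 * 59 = -59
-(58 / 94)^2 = -841 / 2209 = -0.38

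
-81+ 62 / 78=-3128 / 39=-80.21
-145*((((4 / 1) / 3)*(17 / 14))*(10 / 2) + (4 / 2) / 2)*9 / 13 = -83085 / 91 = -913.02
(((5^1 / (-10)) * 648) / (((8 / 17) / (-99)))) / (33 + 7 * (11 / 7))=1549.12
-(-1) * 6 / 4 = 3 / 2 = 1.50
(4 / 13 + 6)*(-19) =-1558 / 13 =-119.85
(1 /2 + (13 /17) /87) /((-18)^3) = -1505 /17251056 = -0.00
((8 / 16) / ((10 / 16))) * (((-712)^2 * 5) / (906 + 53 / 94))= 190610944 / 85217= 2236.77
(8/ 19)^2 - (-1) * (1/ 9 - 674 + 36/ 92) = -673.32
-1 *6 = -6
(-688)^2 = 473344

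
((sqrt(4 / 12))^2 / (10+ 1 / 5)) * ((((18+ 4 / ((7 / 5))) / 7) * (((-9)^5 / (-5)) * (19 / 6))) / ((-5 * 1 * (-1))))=3033369 / 4165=728.30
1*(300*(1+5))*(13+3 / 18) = 23700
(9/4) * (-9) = -20.25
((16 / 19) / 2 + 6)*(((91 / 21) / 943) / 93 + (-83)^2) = 44234.63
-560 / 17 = -32.94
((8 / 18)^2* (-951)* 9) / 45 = -5072 / 135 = -37.57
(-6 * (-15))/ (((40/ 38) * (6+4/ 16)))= 342/ 25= 13.68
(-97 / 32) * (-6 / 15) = 97 / 80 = 1.21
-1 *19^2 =-361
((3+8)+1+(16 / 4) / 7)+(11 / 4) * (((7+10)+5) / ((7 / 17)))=319 / 2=159.50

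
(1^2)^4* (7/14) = 1/2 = 0.50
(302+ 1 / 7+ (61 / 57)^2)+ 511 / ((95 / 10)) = 8121016 / 22743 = 357.08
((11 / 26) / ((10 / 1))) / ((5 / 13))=11 / 100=0.11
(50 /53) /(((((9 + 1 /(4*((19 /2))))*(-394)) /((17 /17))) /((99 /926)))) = -0.00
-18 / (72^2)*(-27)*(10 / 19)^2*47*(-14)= -24675 / 1444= -17.09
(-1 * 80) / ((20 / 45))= -180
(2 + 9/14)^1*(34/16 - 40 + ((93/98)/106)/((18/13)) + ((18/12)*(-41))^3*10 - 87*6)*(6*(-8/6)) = 2682778303936/54537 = 49191893.65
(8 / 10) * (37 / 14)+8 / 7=114 / 35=3.26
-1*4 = -4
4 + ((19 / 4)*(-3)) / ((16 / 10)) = -157 / 32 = -4.91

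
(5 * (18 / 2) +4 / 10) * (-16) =-726.40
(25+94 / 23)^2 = 447561 / 529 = 846.05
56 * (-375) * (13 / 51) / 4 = -1338.24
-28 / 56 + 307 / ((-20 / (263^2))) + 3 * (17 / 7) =-148643231 / 140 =-1061737.36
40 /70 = 4 /7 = 0.57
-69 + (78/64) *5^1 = -2013/32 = -62.91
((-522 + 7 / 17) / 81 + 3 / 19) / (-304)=82171 / 3976776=0.02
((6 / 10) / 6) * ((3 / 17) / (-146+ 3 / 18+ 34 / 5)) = -9 / 70907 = -0.00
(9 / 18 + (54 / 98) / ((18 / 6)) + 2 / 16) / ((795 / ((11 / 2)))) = 3487 / 623280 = 0.01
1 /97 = 0.01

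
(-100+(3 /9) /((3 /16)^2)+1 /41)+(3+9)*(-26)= -445561 /1107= -402.49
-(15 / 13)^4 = -50625 / 28561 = -1.77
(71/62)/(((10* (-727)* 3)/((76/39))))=-1349/13184145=-0.00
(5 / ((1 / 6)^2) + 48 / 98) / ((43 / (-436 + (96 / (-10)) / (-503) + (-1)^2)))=-9675132588 / 5299105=-1825.81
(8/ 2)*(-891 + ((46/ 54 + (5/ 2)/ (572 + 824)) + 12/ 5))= -334609357/ 94230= -3550.99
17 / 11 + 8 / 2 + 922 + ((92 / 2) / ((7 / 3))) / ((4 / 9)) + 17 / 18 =674183 / 693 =972.85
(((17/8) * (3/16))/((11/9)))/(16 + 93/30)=2295/134464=0.02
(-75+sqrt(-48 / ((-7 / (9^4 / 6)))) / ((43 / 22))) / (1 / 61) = -4575+217404* sqrt(14) / 301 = -1872.50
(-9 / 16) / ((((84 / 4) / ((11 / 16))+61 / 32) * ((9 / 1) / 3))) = -66 / 11423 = -0.01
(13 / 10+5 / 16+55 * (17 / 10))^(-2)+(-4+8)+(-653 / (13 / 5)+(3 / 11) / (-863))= -1765914756613688 / 7144996187329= -247.15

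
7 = 7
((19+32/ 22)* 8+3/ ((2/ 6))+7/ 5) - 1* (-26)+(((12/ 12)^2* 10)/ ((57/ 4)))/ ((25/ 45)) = 210358/ 1045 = 201.30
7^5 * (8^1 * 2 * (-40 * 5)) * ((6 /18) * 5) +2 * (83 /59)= -15865807502 /177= -89637330.52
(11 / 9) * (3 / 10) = 0.37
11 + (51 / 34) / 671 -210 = -267055 / 1342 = -199.00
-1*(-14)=14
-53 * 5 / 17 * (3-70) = 17755 / 17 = 1044.41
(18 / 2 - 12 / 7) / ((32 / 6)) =153 / 112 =1.37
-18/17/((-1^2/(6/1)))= 108/17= 6.35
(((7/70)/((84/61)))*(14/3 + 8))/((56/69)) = 26657/23520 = 1.13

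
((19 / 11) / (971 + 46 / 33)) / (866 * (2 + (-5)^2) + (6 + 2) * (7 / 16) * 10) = 57 / 751428113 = 0.00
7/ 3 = 2.33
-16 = -16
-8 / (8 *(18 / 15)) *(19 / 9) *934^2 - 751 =-1535451.37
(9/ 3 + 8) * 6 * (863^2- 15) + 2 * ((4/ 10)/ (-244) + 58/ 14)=104943303823/ 2135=49153772.28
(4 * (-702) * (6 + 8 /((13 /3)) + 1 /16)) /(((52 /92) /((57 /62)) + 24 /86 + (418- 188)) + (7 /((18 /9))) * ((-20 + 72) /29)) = -72610397055 /775458212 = -93.64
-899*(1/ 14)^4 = -899/ 38416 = -0.02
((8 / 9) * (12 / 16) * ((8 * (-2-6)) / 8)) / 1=-5.33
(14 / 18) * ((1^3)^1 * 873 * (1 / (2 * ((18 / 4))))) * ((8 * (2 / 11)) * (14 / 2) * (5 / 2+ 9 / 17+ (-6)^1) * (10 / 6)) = -19202120 / 5049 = -3803.15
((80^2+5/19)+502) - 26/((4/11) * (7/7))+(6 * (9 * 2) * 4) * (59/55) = 15244839/2090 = 7294.18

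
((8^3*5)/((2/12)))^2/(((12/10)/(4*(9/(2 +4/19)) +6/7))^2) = 2359296000000/49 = 48148897959.18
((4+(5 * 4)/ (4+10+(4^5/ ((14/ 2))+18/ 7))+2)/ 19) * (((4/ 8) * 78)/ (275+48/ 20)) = 22685/ 500707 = 0.05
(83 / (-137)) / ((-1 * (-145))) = -83 / 19865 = -0.00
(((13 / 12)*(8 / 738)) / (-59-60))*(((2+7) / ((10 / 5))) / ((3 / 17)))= -13 / 5166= -0.00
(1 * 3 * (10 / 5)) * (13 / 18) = 13 / 3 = 4.33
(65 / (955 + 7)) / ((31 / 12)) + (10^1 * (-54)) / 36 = -17175 / 1147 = -14.97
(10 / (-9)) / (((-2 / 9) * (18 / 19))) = 95 / 18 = 5.28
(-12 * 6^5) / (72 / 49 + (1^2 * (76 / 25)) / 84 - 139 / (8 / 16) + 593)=-171460800 / 581579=-294.82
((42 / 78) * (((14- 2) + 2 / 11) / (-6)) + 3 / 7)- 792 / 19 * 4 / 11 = -902788 / 57057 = -15.82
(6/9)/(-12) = -1/18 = -0.06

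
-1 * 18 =-18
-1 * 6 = -6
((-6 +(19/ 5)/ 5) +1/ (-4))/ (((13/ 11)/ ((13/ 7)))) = -6039/ 700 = -8.63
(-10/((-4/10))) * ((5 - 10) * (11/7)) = -1375/7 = -196.43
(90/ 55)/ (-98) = -9/ 539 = -0.02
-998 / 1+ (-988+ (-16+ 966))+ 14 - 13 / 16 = -1022.81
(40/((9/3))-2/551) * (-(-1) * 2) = 44068/1653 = 26.66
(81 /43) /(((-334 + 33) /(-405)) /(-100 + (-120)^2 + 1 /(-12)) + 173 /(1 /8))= 1876435065 /1378647009652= 0.00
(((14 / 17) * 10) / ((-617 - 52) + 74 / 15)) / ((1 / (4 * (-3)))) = 3600 / 24191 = 0.15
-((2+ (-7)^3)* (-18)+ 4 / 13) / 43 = -79798 / 559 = -142.75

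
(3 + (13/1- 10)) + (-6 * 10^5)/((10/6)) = -359994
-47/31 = -1.52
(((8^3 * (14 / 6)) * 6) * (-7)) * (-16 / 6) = 401408 / 3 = 133802.67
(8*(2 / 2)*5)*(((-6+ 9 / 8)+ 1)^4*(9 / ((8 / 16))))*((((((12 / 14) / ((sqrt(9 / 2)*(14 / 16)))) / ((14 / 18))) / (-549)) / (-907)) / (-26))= -41558445*sqrt(2) / 7894498976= -0.01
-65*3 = -195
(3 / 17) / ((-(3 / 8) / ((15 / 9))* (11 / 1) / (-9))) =120 / 187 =0.64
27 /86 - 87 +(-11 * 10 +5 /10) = -8436 /43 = -196.19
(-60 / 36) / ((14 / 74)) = -185 / 21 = -8.81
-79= -79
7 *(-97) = -679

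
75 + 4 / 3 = 229 / 3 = 76.33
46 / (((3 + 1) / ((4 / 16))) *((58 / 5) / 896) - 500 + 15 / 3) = -6440 / 69271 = -0.09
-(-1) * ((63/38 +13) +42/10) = 3583/190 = 18.86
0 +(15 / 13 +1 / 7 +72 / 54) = 718 / 273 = 2.63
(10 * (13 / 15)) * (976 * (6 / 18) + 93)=32630 / 9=3625.56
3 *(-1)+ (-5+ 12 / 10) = -34 / 5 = -6.80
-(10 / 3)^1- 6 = -28 / 3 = -9.33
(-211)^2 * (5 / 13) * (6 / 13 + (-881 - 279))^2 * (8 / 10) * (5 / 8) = 25290763542490 / 2197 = 11511499109.01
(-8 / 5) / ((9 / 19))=-152 / 45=-3.38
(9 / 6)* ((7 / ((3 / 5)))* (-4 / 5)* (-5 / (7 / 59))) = 590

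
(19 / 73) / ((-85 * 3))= -19 / 18615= -0.00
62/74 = 31/37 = 0.84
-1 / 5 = -0.20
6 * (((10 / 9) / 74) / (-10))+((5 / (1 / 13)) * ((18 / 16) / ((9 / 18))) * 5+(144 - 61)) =361523 / 444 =814.24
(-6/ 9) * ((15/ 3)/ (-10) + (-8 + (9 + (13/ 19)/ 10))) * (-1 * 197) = 7092/ 95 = 74.65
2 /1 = 2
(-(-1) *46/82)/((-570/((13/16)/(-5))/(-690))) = -0.11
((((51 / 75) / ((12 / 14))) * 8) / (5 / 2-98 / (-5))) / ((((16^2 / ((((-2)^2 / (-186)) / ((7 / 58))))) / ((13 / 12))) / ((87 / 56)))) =-841 / 2499840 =-0.00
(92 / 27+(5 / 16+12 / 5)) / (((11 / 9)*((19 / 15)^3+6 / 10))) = 2974275 / 1563584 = 1.90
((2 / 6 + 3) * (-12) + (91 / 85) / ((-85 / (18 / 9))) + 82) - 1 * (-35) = 556143 / 7225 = 76.97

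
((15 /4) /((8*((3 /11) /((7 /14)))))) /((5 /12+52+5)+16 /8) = 165 /11408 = 0.01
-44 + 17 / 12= -511 / 12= -42.58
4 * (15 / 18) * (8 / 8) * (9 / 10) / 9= 1 / 3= 0.33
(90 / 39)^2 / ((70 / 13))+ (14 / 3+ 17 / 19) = 33977 / 5187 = 6.55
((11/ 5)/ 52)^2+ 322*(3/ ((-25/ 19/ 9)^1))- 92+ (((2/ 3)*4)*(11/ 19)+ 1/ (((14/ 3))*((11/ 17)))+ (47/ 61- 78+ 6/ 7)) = -122597939726767/ 18098480400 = -6773.94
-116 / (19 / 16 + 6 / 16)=-1856 / 25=-74.24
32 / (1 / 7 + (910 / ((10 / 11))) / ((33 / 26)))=672 / 16565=0.04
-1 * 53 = -53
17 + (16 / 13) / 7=1563 / 91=17.18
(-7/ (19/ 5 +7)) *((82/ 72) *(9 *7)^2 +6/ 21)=-632875/ 216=-2929.98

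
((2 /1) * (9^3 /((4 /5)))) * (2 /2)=3645 /2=1822.50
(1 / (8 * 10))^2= 1 / 6400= 0.00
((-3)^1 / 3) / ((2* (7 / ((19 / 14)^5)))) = -2476099 / 7529536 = -0.33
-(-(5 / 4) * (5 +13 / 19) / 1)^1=135 / 19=7.11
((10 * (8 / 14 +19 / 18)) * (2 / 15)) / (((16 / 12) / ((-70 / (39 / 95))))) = -97375 / 351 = -277.42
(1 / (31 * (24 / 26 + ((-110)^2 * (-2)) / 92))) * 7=-0.00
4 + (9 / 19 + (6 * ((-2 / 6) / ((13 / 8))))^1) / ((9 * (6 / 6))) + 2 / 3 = 10187 / 2223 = 4.58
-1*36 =-36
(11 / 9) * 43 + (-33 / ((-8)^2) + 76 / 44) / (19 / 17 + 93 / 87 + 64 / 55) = 2768892829 / 52324992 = 52.92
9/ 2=4.50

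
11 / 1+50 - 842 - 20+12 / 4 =-798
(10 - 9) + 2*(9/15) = 11/5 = 2.20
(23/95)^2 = 529/9025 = 0.06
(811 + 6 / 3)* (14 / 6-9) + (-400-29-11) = -5860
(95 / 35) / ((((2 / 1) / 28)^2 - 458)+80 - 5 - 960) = -532 / 263227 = -0.00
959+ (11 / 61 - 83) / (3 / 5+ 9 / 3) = 171287 / 183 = 935.99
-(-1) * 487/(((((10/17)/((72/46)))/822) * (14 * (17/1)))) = 3602826/805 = 4475.56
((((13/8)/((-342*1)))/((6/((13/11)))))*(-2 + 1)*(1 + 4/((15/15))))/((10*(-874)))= -169/315646848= -0.00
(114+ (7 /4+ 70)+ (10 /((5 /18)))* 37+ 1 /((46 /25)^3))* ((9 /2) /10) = 1329726051 /1946720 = 683.06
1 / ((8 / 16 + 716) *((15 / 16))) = 32 / 21495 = 0.00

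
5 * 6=30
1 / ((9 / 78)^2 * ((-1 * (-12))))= 169 / 27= 6.26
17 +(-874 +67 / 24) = -854.21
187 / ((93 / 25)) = 4675 / 93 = 50.27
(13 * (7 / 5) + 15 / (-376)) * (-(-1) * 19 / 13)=648679 / 24440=26.54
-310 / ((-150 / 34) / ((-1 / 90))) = -527 / 675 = -0.78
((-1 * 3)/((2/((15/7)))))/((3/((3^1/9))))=-5/14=-0.36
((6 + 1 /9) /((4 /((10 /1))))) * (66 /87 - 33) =-257125 /522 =-492.58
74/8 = 37/4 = 9.25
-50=-50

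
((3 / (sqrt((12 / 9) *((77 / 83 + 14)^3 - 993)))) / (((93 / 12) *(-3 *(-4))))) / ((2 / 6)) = 0.00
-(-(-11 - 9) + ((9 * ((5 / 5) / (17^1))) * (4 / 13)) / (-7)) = -30904 / 1547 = -19.98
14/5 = 2.80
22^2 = 484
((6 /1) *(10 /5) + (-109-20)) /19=-117 /19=-6.16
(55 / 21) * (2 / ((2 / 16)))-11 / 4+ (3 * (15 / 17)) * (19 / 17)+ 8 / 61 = 62557009 / 1480836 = 42.24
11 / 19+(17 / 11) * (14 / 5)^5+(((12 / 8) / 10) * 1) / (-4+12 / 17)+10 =40453680173 / 146300000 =276.51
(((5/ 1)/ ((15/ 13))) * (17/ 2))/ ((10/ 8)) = 442/ 15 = 29.47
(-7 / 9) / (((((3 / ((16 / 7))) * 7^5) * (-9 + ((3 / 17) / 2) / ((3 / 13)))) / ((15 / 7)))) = 0.00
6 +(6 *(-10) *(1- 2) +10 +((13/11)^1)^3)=103353/1331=77.65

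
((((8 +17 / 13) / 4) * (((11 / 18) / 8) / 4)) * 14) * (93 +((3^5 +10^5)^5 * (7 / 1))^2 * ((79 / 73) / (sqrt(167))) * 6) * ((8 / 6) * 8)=16739514890214512031685810000000000000000000000000000.00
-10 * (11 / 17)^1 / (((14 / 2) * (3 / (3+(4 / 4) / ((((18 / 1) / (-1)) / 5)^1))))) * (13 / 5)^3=-169169 / 11475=-14.74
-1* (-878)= 878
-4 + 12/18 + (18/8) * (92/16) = 461/48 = 9.60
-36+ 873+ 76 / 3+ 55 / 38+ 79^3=56304917 / 114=493902.78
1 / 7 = 0.14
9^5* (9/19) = 531441/19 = 27970.58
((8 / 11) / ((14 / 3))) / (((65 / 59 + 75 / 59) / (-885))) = -31329 / 539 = -58.12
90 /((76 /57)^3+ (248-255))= -19.44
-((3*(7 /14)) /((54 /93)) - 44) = 497 /12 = 41.42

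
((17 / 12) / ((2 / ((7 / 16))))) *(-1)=-119 / 384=-0.31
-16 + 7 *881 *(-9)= -55519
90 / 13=6.92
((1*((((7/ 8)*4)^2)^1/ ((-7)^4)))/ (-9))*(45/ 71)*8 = -10/ 3479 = -0.00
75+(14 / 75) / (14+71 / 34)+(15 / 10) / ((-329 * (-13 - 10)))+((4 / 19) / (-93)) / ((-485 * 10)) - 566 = -17416480664530207 / 35472299972550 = -490.99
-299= -299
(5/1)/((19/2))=10/19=0.53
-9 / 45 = -1 / 5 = -0.20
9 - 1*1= 8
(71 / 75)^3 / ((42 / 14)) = 357911 / 1265625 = 0.28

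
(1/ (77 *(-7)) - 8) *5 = -21565/ 539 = -40.01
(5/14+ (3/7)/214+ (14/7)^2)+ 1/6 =20339/4494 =4.53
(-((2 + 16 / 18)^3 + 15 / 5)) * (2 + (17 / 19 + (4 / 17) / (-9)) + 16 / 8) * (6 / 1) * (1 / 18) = -44.00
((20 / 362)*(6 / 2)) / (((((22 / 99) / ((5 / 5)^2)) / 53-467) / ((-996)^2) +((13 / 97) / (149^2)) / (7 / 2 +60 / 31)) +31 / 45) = 51511297214820607200 / 213950255695121865787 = 0.24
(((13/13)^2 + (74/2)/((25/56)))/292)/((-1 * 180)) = -233/146000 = -0.00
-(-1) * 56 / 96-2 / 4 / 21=47 / 84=0.56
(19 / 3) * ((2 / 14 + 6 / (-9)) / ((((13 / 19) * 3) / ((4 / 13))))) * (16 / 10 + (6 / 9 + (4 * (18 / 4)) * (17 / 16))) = -10193557 / 958230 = -10.64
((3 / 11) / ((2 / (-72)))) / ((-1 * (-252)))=-3 / 77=-0.04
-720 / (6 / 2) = -240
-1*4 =-4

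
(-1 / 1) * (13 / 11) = -13 / 11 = -1.18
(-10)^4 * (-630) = -6300000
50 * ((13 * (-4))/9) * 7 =-18200/9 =-2022.22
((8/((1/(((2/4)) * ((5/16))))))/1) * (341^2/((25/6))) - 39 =348453/10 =34845.30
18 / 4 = 9 / 2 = 4.50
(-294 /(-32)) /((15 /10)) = 49 /8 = 6.12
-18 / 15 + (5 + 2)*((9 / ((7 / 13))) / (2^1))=573 / 10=57.30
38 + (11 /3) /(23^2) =60317 /1587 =38.01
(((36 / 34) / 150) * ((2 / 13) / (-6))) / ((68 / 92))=-23 / 93925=-0.00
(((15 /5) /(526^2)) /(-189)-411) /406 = -7163971669 /7076818728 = -1.01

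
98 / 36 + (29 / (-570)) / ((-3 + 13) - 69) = 137366 / 50445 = 2.72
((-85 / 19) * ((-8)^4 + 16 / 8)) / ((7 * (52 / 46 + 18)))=-801159 / 5852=-136.90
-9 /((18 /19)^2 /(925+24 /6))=-335369 /36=-9315.81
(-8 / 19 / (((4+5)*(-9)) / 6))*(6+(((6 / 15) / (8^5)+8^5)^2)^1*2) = 7205759429294161921 / 107583897600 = 66978047.74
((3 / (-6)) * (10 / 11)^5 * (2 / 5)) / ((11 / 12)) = -240000 / 1771561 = -0.14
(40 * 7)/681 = 280/681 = 0.41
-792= -792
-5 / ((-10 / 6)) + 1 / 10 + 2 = 51 / 10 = 5.10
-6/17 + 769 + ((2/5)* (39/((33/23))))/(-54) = 19399412/25245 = 768.45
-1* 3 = -3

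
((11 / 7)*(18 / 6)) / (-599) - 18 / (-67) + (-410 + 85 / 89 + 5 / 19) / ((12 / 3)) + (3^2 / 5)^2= -98.69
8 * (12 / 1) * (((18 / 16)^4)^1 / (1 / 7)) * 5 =688905 / 128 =5382.07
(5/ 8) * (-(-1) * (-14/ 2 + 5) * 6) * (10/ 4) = -75/ 4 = -18.75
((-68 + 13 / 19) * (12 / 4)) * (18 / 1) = -69066 / 19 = -3635.05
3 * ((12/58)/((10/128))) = 1152/145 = 7.94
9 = 9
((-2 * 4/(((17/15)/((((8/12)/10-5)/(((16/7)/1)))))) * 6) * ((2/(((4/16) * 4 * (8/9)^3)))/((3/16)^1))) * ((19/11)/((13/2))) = 3587409/9724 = 368.92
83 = 83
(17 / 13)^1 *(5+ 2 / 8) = 357 / 52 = 6.87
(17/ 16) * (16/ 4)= 17/ 4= 4.25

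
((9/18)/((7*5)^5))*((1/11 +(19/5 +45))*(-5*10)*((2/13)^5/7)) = -86048/300315469829375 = -0.00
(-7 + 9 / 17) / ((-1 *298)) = 55 / 2533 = 0.02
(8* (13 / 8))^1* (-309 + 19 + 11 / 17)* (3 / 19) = -191841 / 323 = -593.93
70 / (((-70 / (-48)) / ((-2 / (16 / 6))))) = -36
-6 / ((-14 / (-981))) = -2943 / 7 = -420.43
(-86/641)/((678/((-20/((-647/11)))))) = -9460/140592453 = -0.00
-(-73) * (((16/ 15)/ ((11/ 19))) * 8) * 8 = 1420288/ 165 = 8607.81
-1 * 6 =-6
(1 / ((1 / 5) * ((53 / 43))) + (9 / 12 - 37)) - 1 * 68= -21241 / 212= -100.19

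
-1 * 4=-4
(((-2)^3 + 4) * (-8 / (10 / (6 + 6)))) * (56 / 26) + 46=8366 / 65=128.71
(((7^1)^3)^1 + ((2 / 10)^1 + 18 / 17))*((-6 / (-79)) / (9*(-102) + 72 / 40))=-0.03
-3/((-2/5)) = 15/2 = 7.50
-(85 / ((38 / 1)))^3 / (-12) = 614125 / 658464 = 0.93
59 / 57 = 1.04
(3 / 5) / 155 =3 / 775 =0.00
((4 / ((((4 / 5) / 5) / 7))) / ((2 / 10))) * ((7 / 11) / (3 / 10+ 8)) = 61250 / 913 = 67.09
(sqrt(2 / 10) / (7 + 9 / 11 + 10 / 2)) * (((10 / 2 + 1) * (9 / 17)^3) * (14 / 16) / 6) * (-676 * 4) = -6324318 * sqrt(5) / 1154555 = -12.25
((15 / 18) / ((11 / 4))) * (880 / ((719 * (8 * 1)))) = 100 / 2157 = 0.05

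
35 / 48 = 0.73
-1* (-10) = 10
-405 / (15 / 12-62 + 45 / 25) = 900 / 131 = 6.87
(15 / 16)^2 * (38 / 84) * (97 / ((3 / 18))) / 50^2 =16587 / 179200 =0.09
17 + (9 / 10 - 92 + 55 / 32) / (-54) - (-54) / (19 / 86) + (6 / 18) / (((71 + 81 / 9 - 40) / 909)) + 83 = 6450599 / 18240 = 353.65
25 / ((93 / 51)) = 425 / 31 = 13.71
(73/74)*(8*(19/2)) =2774/37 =74.97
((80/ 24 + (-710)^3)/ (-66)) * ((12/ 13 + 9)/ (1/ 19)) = 39874538765/ 39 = 1022424070.90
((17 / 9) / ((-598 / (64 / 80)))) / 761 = -0.00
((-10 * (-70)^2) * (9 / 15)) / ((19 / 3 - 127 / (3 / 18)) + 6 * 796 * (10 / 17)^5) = 17890198200 / 255145117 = 70.12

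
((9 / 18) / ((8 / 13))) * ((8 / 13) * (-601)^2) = 361201 / 2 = 180600.50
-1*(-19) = 19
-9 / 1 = -9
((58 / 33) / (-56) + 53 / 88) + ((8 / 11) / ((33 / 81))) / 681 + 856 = 3952620767 / 4614456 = 856.57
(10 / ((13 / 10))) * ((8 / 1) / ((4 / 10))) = 2000 / 13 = 153.85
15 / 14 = 1.07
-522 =-522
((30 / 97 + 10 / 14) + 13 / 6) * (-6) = -12997 / 679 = -19.14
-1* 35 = -35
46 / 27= 1.70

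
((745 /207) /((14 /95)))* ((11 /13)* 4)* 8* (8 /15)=19930240 /56511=352.68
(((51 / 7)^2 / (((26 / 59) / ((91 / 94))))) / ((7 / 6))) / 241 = 460377 / 1110046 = 0.41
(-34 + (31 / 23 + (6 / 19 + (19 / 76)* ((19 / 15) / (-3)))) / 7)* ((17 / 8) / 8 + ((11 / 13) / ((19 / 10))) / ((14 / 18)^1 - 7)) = -399366084379 / 60929406720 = -6.55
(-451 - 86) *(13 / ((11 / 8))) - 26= -56134 / 11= -5103.09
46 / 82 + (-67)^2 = 184072 / 41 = 4489.56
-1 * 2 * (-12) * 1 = 24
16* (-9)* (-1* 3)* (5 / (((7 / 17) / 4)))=146880 / 7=20982.86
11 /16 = 0.69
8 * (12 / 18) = 16 / 3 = 5.33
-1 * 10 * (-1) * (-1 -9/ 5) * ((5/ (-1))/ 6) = 70/ 3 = 23.33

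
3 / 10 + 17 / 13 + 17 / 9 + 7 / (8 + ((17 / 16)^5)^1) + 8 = 28104300031 / 2295180810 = 12.24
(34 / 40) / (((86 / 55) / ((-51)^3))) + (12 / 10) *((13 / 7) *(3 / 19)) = -16495734609 / 228760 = -72109.35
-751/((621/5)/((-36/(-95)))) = -3004/1311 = -2.29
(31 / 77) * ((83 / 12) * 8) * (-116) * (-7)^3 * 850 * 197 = 4897889726800 / 33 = 148420900812.12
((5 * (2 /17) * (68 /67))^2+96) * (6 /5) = 2595264 /22445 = 115.63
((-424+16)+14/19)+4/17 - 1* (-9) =-398.03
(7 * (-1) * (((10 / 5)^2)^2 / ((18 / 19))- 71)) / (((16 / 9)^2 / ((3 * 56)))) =20134.41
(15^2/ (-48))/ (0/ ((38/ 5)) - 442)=75/ 7072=0.01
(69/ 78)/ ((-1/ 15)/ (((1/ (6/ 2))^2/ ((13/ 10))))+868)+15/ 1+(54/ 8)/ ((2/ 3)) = 113306893/ 4509544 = 25.13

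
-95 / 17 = -5.59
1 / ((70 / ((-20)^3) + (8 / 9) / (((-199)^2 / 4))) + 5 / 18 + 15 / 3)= 95042400 / 500789579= 0.19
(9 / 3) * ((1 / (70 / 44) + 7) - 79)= -7494 / 35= -214.11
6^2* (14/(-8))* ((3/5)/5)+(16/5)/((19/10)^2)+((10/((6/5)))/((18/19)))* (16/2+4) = 8031689/81225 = 98.88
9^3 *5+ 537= 4182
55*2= 110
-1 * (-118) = 118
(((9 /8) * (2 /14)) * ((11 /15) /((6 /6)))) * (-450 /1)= -1485 /28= -53.04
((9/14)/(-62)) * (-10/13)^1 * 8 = 180/2821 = 0.06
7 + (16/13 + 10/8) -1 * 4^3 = -2835/52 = -54.52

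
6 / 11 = 0.55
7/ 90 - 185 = -16643/ 90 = -184.92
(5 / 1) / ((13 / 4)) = 20 / 13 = 1.54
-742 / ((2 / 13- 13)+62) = -9646 / 639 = -15.10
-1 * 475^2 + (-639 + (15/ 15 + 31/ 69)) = -15612116/ 69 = -226262.55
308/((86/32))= 4928/43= 114.60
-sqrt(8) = -2 * sqrt(2) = -2.83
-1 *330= -330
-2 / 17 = -0.12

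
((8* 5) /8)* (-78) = -390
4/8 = 1/2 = 0.50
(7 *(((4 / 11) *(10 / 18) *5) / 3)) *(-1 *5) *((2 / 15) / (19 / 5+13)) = -250 / 2673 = -0.09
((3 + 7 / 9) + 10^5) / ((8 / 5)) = 62502.36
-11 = -11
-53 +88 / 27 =-1343 / 27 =-49.74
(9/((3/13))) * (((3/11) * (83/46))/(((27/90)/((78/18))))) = 70135/253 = 277.21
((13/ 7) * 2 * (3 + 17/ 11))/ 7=1300/ 539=2.41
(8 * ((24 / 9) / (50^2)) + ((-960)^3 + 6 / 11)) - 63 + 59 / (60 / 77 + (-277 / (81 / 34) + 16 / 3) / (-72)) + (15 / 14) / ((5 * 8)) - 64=-1064627289409626648373 / 1203327510000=-884736100.99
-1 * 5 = -5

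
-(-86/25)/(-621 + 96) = -86/13125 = -0.01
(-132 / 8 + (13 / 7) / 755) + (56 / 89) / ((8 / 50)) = -11820231 / 940730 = -12.56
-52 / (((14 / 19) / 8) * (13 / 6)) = -260.57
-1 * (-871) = 871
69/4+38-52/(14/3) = 1235/28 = 44.11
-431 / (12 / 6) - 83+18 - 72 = -705 / 2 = -352.50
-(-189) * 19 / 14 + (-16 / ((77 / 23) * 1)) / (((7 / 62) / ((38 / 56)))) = 1718797 / 7546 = 227.78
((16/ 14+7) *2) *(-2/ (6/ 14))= -76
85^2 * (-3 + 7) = 28900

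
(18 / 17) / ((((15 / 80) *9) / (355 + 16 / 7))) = 80032 / 357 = 224.18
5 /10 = 1 /2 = 0.50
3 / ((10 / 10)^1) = 3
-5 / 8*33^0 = -5 / 8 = -0.62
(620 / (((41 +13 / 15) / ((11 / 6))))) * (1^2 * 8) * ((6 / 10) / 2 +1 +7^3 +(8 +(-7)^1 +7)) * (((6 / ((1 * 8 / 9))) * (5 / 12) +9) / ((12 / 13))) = 4919499585 / 5024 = 979199.76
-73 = -73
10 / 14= 5 / 7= 0.71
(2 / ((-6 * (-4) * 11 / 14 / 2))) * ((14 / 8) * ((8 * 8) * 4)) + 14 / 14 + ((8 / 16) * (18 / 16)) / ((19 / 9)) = 96.30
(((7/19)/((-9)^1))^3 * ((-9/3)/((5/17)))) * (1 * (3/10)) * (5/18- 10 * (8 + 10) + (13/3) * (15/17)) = -738479/20000844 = -0.04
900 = 900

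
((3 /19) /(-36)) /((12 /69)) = -23 /912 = -0.03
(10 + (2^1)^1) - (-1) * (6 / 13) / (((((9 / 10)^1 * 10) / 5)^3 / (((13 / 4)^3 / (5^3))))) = 93481 / 7776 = 12.02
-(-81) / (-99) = -9 / 11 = -0.82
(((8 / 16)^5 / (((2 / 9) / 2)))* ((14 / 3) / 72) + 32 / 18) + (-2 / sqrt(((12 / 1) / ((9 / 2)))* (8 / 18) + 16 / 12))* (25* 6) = 2069 / 1152 - 450* sqrt(51) / 17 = -187.24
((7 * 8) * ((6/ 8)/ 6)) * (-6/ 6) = -7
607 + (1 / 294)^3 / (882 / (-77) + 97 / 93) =54764586423955 / 90221723928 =607.00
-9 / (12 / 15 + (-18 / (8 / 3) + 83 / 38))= 380 / 159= 2.39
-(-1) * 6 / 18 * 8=8 / 3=2.67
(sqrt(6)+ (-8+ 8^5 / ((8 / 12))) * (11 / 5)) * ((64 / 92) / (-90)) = -4324672 / 5175 - 8 * sqrt(6) / 1035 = -835.70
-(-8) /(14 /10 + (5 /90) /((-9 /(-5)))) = 6480 /1159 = 5.59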